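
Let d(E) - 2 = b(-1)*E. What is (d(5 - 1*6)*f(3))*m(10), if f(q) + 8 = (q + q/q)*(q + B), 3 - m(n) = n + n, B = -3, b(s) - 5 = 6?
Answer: -1224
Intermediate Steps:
b(s) = 11 (b(s) = 5 + 6 = 11)
m(n) = 3 - 2*n (m(n) = 3 - (n + n) = 3 - 2*n)
d(E) = 2 + 11*E
f(q) = -8 + (1 + q)*(-3 + q) (f(q) = -8 + (q + q/q)*(q - 3) = -8 + (q + 1)*(-3 + q) = -8 + (1 + q)*(-3 + q))
(d(5 - 1*6)*f(3))*m(10) = ((2 + 11*(5 - 1*6))*(-11 + 3**2 - 2*3))*(3 - 2*10) = ((2 + 11*(5 - 6))*(-11 + 9 - 6))*(3 - 20) = ((2 + 11*(-1))*(-8))*(-17) = ((2 - 11)*(-8))*(-17) = -9*(-8)*(-17) = 72*(-17) = -1224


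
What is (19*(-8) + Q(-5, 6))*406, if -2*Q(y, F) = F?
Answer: -62930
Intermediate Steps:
Q(y, F) = -F/2
(19*(-8) + Q(-5, 6))*406 = (19*(-8) - ½*6)*406 = (-152 - 3)*406 = -155*406 = -62930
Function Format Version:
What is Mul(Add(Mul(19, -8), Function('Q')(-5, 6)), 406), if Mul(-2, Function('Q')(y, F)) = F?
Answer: -62930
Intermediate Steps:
Function('Q')(y, F) = Mul(Rational(-1, 2), F)
Mul(Add(Mul(19, -8), Function('Q')(-5, 6)), 406) = Mul(Add(Mul(19, -8), Mul(Rational(-1, 2), 6)), 406) = Mul(Add(-152, -3), 406) = Mul(-155, 406) = -62930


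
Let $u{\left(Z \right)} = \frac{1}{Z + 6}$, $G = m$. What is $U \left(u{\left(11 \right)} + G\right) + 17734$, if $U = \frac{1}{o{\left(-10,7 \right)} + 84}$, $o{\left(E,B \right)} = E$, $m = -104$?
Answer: $\frac{22307605}{1258} \approx 17733.0$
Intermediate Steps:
$G = -104$
$u{\left(Z \right)} = \frac{1}{6 + Z}$
$U = \frac{1}{74}$ ($U = \frac{1}{-10 + 84} = \frac{1}{74} \approx 0.013514$)
$U \left(u{\left(11 \right)} + G\right) + 17734 = \frac{\frac{1}{6 + 11} - 104}{74} + 17734 = \frac{\frac{1}{17} - 104}{74} + 17734 = \frac{1}{74} \left(- \frac{1767}{17}\right) + 17734 = - \frac{1767}{1258} + 17734 = \frac{22307605}{1258}$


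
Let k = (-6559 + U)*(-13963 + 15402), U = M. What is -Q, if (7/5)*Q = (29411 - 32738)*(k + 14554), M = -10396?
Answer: -405622699785/7 ≈ -5.7946e+10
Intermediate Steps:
U = -10396
k = -24398245 (k = (-6559 - 10396)*(-13963 + 15402) = -16955*1439 = -24398245)
Q = 405622699785/7 (Q = 5*((29411 - 32738)*(-24398245 + 14554))/7 = 5*(-3327*(-24383691))/7 = (5/7)*81124539957 = 405622699785/7 ≈ 5.7946e+10)
-Q = -1*405622699785/7 = -405622699785/7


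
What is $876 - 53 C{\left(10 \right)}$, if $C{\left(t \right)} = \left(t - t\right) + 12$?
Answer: $240$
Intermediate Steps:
$C{\left(t \right)} = 12$ ($C{\left(t \right)} = 0 + 12 = 12$)
$876 - 53 C{\left(10 \right)} = 876 - 636 = 240$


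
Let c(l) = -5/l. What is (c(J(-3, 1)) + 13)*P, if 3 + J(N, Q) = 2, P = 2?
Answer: 36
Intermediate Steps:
J(N, Q) = -1 (J(N, Q) = -3 + 2 = -1)
(c(J(-3, 1)) + 13)*P = (-5/(-1) + 13)*2 = (-5*(-1) + 13)*2 = (5 + 13)*2 = 18*2 = 36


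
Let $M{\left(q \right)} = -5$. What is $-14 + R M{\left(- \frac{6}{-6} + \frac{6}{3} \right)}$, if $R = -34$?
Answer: $156$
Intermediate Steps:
$-14 + R M{\left(- \frac{6}{-6} + \frac{6}{3} \right)} = -14 - -170 = -14 + 170 = 156$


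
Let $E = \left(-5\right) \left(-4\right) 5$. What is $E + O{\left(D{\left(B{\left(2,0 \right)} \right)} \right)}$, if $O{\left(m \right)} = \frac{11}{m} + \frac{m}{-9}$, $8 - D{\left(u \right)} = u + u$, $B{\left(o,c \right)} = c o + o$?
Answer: $\frac{3683}{36} \approx 102.31$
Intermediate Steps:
$B{\left(o,c \right)} = o + c o$
$D{\left(u \right)} = 8 - 2 u$ ($D{\left(u \right)} = 8 - \left(u + u\right) = 8 - 2 u$)
$O{\left(m \right)} = \frac{11}{m} - \frac{m}{9}$ ($O{\left(m \right)} = \frac{11}{m} + m \left(- \frac{1}{9}\right) = \frac{11}{m} - \frac{m}{9}$)
$E = 100$ ($E = 20 \cdot 5 = 100$)
$E + O{\left(D{\left(B{\left(2,0 \right)} \right)} \right)} = 100 + \left(\frac{11}{8 - 2 \cdot 2 \left(1 + 0\right)} - \frac{8 - 2 \cdot 2 \left(1 + 0\right)}{9}\right) = 100 + \left(\frac{11}{8 - 2 \cdot 2 \cdot 1} - \frac{8 - 2 \cdot 2 \cdot 1}{9}\right) = 100 + \left(\frac{11}{8 - 4} - \frac{8 - 4}{9}\right) = 100 + \left(\frac{11}{4} - \frac{4}{9}\right) = 100 + \frac{83}{36} = \frac{3683}{36}$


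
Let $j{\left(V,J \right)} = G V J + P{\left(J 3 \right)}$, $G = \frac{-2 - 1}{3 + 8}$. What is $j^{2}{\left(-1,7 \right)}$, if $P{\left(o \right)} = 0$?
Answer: $\frac{441}{121} \approx 3.6446$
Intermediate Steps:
$G = - \frac{3}{11} \approx -0.27273$
$j{\left(V,J \right)} = - \frac{3 J V}{11}$ ($j{\left(V,J \right)} = - \frac{3 V}{11} J + 0 = - \frac{3 J V}{11} + 0 = - \frac{3 J V}{11}$)
$j^{2}{\left(-1,7 \right)} = \left(\left(- \frac{3}{11}\right) 7 \left(-1\right)\right)^{2} = \left(\frac{21}{11}\right)^{2} = \frac{441}{121}$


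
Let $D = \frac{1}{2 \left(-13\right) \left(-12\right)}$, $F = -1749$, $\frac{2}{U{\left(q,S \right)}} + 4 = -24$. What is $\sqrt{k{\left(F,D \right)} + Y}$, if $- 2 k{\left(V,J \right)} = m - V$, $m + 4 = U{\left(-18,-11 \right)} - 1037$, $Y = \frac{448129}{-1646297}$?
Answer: $\frac{i \sqrt{188176653481573141}}{23048158} \approx 18.821 i$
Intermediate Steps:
$U{\left(q,S \right)} = - \frac{1}{14}$ ($U{\left(q,S \right)} = \frac{2}{-4 - 24} = \frac{2}{-28} = 2 \left(- \frac{1}{28}\right) = - \frac{1}{14}$)
$Y = - \frac{448129}{1646297}$ ($Y = 448129 \left(- \frac{1}{1646297}\right) = - \frac{448129}{1646297} \approx -0.2722$)
$m = - \frac{14575}{14}$ ($m = -4 - \frac{14519}{14} = - \frac{14575}{14} \approx -1041.1$)
$D = \frac{1}{312}$ ($D = \frac{1}{\left(-26\right) \left(-12\right)} = \frac{1}{312} \approx 0.0032051$)
$k{\left(V,J \right)} = \frac{14575}{28} + \frac{V}{2}$ ($k{\left(V,J \right)} = - \frac{- \frac{14575}{14} - V}{2} = \frac{14575}{28} + \frac{V}{2}$)
$\sqrt{k{\left(F,D \right)} + Y} = \sqrt{\left(\frac{14575}{28} + \frac{1}{2} \left(-1749\right)\right) - \frac{448129}{1646297}} = \sqrt{\left(\frac{14575}{28} - \frac{1749}{2}\right) - \frac{448129}{1646297}} = \sqrt{- \frac{9911}{28} - \frac{448129}{1646297}} = \sqrt{- \frac{16328997179}{46096316}} = \frac{i \sqrt{188176653481573141}}{23048158}$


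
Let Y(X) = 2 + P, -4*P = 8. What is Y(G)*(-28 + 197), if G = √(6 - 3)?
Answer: 0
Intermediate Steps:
G = √3 ≈ 1.7320
P = -2 (P = -¼*8 = -2)
Y(X) = 0 (Y(X) = 2 - 2 = 0)
Y(G)*(-28 + 197) = 0*(-28 + 197) = 0*169 = 0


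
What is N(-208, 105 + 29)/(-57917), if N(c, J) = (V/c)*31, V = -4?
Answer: -31/3011684 ≈ -1.0293e-5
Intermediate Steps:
N(c, J) = -124/c (N(c, J) = -4/c*31 = -124/c)
N(-208, 105 + 29)/(-57917) = -124/(-208)/(-57917) = -124*(-1/208)*(-1/57917) = (31/52)*(-1/57917) = -31/3011684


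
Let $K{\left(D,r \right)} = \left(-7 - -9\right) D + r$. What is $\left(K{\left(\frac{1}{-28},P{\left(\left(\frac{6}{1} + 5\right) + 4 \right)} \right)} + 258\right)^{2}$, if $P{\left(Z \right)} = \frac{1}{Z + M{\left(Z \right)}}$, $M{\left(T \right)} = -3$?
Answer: $\frac{469718929}{7056} \approx 66570.0$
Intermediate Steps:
$P{\left(Z \right)} = \frac{1}{-3 + Z}$ ($P{\left(Z \right)} = \frac{1}{Z - 3} = \frac{1}{-3 + Z}$)
$K{\left(D,r \right)} = r + 2 D$ ($K{\left(D,r \right)} = \left(-7 + 9\right) D + r = 2 D + r = r + 2 D$)
$\left(K{\left(\frac{1}{-28},P{\left(\left(\frac{6}{1} + 5\right) + 4 \right)} \right)} + 258\right)^{2} = \left(\left(\frac{1}{-3 + \left(\left(\frac{6}{1} + 5\right) + 4\right)} + \frac{2}{-28}\right) + 258\right)^{2} = \left(\left(\frac{1}{-3 + \left(\left(6 \cdot 1 + 5\right) + 4\right)} + 2 \left(- \frac{1}{28}\right)\right) + 258\right)^{2} = \left(\left(\frac{1}{-3 + \left(\left(6 + 5\right) + 4\right)} - \frac{1}{14}\right) + 258\right)^{2} = \left(\left(\frac{1}{-3 + \left(11 + 4\right)} - \frac{1}{14}\right) + 258\right)^{2} = \left(\left(\frac{1}{-3 + 15} - \frac{1}{14}\right) + 258\right)^{2} = \left(\left(\frac{1}{12} - \frac{1}{14}\right) + 258\right)^{2} = \left(\frac{1}{84} + 258\right)^{2} = \left(\frac{21673}{84}\right)^{2} = \frac{469718929}{7056}$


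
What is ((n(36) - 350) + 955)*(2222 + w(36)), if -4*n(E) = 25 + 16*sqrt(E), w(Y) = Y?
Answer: 2595571/2 ≈ 1.2978e+6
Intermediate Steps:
n(E) = -25/4 - 4*sqrt(E) (n(E) = -(25 + 16*sqrt(E))/4 = -25/4 - 4*sqrt(E))
((n(36) - 350) + 955)*(2222 + w(36)) = (((-25/4 - 4*sqrt(36)) - 350) + 955)*(2222 + 36) = (((-25/4 - 4*6) - 350) + 955)*2258 = (((-25/4 - 24) - 350) + 955)*2258 = ((-121/4 - 350) + 955)*2258 = (-1521/4 + 955)*2258 = (2299/4)*2258 = 2595571/2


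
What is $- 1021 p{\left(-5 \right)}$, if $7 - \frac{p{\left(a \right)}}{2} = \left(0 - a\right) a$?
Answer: $-65344$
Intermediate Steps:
$p{\left(a \right)} = 14 + 2 a^{2}$ ($p{\left(a \right)} = 14 - 2 \left(0 - a\right) a = 14 - 2 - a a = 14 - 2 \left(- a^{2}\right) = 14 + 2 a^{2}$)
$- 1021 p{\left(-5 \right)} = - 1021 \left(14 + 2 \left(-5\right)^{2}\right) = - 1021 \left(14 + 2 \cdot 25\right) = - 1021 \left(14 + 50\right) = \left(-1021\right) 64 = -65344$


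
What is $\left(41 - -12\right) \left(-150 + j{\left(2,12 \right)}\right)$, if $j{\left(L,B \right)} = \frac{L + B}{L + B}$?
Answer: $-7897$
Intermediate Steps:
$j{\left(L,B \right)} = 1$ ($j{\left(L,B \right)} = \frac{B + L}{B + L} = 1$)
$\left(41 - -12\right) \left(-150 + j{\left(2,12 \right)}\right) = \left(41 - -12\right) \left(-150 + 1\right) = \left(41 + 12\right) \left(-149\right) = 53 \left(-149\right) = -7897$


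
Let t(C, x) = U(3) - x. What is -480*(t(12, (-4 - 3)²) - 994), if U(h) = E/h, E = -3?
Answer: 501120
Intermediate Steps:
U(h) = -3/h
t(C, x) = -1 - x (t(C, x) = -3/3 - x = -3*⅓ - x = -1 - x)
-480*(t(12, (-4 - 3)²) - 994) = -480*((-1 - (-4 - 3)²) - 994) = -480*((-1 - 1*(-7)²) - 994) = -480*((-1 - 1*49) - 994) = -480*((-1 - 49) - 994) = -480*(-50 - 994) = -480*(-1044) = 501120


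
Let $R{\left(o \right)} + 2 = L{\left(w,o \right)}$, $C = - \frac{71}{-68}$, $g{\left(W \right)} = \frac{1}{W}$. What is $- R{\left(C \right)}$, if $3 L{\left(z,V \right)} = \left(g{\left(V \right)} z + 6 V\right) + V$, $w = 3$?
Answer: $- \frac{20191}{14484} \approx -1.394$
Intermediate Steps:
$C = \frac{71}{68}$ ($C = \left(-71\right) \left(- \frac{1}{68}\right) = \frac{71}{68} \approx 1.0441$)
$L{\left(z,V \right)} = \frac{7 V}{3} + \frac{z}{3 V}$ ($L{\left(z,V \right)} = \frac{\left(\frac{z}{V} + 6 V\right) + V}{3} = \frac{\left(6 V + \frac{z}{V}\right) + V}{3} = \frac{7 V + \frac{z}{V}}{3} = \frac{7 V}{3} + \frac{z}{3 V}$)
$R{\left(o \right)} = -2 + \frac{3 + 7 o^{2}}{3 o}$
$- R{\left(C \right)} = - (-2 + \frac{1}{\frac{71}{68}} + \frac{7}{3} \cdot \frac{71}{68}) = - (-2 + \frac{68}{71} + \frac{497}{204}) = \left(-1\right) \frac{20191}{14484} = - \frac{20191}{14484}$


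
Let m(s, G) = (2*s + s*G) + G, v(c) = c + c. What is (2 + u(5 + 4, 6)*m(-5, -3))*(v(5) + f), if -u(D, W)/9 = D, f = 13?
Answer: -3680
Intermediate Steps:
u(D, W) = -9*D
v(c) = 2*c
m(s, G) = G + 2*s + G*s (m(s, G) = (2*s + G*s) + G = G + 2*s + G*s)
(2 + u(5 + 4, 6)*m(-5, -3))*(v(5) + f) = (2 + (-9*(5 + 4))*(-3 + 2*(-5) - 3*(-5)))*(2*5 + 13) = (2 + (-9*9)*(-3 - 10 + 15))*(10 + 13) = (2 - 81*2)*23 = (2 - 162)*23 = -160*23 = -3680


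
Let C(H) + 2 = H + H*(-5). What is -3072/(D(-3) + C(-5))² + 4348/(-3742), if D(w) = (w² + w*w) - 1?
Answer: -8410862/2291975 ≈ -3.6697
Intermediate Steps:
C(H) = -2 - 4*H (C(H) = -2 + (H + H*(-5)) = -2 + (H - 5*H) = -2 - 4*H)
D(w) = -1 + 2*w² (D(w) = (w² + w²) - 1 = 2*w² - 1 = -1 + 2*w²)
-3072/(D(-3) + C(-5))² + 4348/(-3742) = -3072/((-1 + 2*(-3)²) + (-2 - 4*(-5)))² + 4348/(-3742) = -3072/((-1 + 2*9) + (-2 + 20))² + 4348*(-1/3742) = -3072/((-1 + 18) + 18)² - 2174/1871 = -3072/(17 + 18)² - 2174/1871 = -3072/(35²) - 2174/1871 = -3072/1225 - 2174/1871 = -8410862/2291975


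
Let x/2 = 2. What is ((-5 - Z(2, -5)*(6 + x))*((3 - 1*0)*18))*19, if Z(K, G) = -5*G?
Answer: -261630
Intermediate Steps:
x = 4 (x = 2*2 = 4)
((-5 - Z(2, -5)*(6 + x))*((3 - 1*0)*18))*19 = ((-5 - (-5*(-5))*(6 + 4))*((3 - 1*0)*18))*19 = ((-5 - 25*10)*((3 + 0)*18))*19 = ((-5 - 1*250)*(3*18))*19 = ((-5 - 250)*54)*19 = -255*54*19 = -13770*19 = -261630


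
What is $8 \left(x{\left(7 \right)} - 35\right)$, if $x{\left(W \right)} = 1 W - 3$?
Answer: $-248$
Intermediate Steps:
$x{\left(W \right)} = -3 + W$ ($x{\left(W \right)} = W - 3 = -3 + W$)
$8 \left(x{\left(7 \right)} - 35\right) = 8 \left(\left(-3 + 7\right) - 35\right) = 8 \left(4 - 35\right) = 8 \left(-31\right) = -248$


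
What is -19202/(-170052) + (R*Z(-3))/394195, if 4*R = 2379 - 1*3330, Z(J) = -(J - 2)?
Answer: 1473436615/13406729628 ≈ 0.10990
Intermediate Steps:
Z(J) = 2 - J (Z(J) = -(-2 + J) = 2 - J)
R = -951/4 (R = (2379 - 1*3330)/4 = (2379 - 3330)/4 = (1/4)*(-951) = -951/4 ≈ -237.75)
-19202/(-170052) + (R*Z(-3))/394195 = -19202/(-170052) - 951*(2 - 1*(-3))/4/394195 = -19202*(-1/170052) - 951*(2 + 3)/4*(1/394195) = 9601/85026 - 951/4*5*(1/394195) = 9601/85026 - 4755/4*1/394195 = 9601/85026 - 951/315356 = 1473436615/13406729628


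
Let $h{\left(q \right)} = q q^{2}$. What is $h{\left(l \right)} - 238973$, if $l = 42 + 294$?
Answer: $37694083$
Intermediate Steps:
$l = 336$
$h{\left(q \right)} = q^{3}$
$h{\left(l \right)} - 238973 = 336^{3} - 238973 = 37933056 - 238973 = 37694083$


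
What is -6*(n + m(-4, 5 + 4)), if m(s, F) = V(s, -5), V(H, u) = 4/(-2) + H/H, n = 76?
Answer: -450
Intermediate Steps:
V(H, u) = -1 (V(H, u) = 4*(-½) + 1 = -2 + 1 = -1)
m(s, F) = -1
-6*(n + m(-4, 5 + 4)) = -6*(76 - 1) = -6*75 = -450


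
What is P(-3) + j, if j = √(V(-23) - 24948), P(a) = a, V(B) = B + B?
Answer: -3 + I*√24994 ≈ -3.0 + 158.09*I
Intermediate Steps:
V(B) = 2*B
j = I*√24994 (j = √(2*(-23) - 24948) = √(-46 - 24948) = √(-24994) = I*√24994 ≈ 158.09*I)
P(-3) + j = -3 + I*√24994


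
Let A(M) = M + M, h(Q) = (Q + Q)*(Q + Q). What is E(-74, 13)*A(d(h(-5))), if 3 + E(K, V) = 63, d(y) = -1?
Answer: -120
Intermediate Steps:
h(Q) = 4*Q**2 (h(Q) = (2*Q)*(2*Q) = 4*Q**2)
A(M) = 2*M
E(K, V) = 60 (E(K, V) = -3 + 63 = 60)
E(-74, 13)*A(d(h(-5))) = 60*(2*(-1)) = 60*(-2) = -120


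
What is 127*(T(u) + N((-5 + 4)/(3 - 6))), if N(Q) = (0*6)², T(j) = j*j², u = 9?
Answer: 92583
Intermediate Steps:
T(j) = j³
N(Q) = 0 (N(Q) = 0² = 0)
127*(T(u) + N((-5 + 4)/(3 - 6))) = 127*(9³ + 0) = 127*(729 + 0) = 127*729 = 92583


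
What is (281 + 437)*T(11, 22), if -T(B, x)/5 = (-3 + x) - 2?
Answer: -61030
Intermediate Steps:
T(B, x) = 25 - 5*x (T(B, x) = -5*((-3 + x) - 2) = -5*(-5 + x) = 25 - 5*x)
(281 + 437)*T(11, 22) = (281 + 437)*(25 - 5*22) = 718*(25 - 110) = 718*(-85) = -61030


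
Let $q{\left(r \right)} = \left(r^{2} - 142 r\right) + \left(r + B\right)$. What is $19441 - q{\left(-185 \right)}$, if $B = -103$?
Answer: $-40766$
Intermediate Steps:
$q{\left(r \right)} = -103 + r^{2} - 141 r$ ($q{\left(r \right)} = \left(r^{2} - 142 r\right) + \left(r - 103\right) = \left(r^{2} - 142 r\right) + \left(-103 + r\right) = -103 + r^{2} - 141 r$)
$19441 - q{\left(-185 \right)} = 19441 - \left(-103 + \left(-185\right)^{2} - -26085\right) = 19441 - \left(-103 + 34225 + 26085\right) = 19441 - 60207 = -40766$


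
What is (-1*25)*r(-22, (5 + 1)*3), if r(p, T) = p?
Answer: 550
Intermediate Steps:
(-1*25)*r(-22, (5 + 1)*3) = -1*25*(-22) = -25*(-22) = 550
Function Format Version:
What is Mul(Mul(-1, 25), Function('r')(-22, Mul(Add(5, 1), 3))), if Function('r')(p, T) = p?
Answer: 550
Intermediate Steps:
Mul(Mul(-1, 25), Function('r')(-22, Mul(Add(5, 1), 3))) = Mul(Mul(-1, 25), -22) = Mul(-25, -22) = 550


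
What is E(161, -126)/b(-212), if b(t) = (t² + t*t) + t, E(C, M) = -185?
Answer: -185/89676 ≈ -0.0020630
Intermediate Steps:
b(t) = t + 2*t² (b(t) = (t² + t²) + t = 2*t² + t = t + 2*t²)
E(161, -126)/b(-212) = -185*(-1/(212*(1 + 2*(-212)))) = -185*(-1/(212*(1 - 424))) = -185/((-212*(-423))) = -185/89676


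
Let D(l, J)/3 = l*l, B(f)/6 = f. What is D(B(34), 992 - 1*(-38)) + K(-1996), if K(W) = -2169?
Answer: 122679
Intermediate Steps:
B(f) = 6*f
D(l, J) = 3*l² (D(l, J) = 3*(l*l) = 3*l²)
D(B(34), 992 - 1*(-38)) + K(-1996) = 3*(6*34)² - 2169 = 3*204² - 2169 = 3*41616 - 2169 = 124848 - 2169 = 122679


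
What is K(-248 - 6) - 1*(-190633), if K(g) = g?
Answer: 190379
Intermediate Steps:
K(-248 - 6) - 1*(-190633) = (-248 - 6) - 1*(-190633) = -254 + 190633 = 190379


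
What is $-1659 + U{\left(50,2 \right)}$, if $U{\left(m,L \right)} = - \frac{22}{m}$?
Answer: $- \frac{41486}{25} \approx -1659.4$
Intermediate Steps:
$-1659 + U{\left(50,2 \right)} = -1659 - \frac{22}{50} = -1659 - \frac{11}{25} = - \frac{41486}{25}$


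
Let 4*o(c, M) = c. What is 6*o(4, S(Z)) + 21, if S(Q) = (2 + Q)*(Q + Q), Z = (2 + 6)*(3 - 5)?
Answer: 27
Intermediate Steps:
Z = -16 (Z = 8*(-2) = -16)
S(Q) = 2*Q*(2 + Q) (S(Q) = (2 + Q)*(2*Q) = 2*Q*(2 + Q))
o(c, M) = c/4
6*o(4, S(Z)) + 21 = 6*((¼)*4) + 21 = 6*1 + 21 = 6 + 21 = 27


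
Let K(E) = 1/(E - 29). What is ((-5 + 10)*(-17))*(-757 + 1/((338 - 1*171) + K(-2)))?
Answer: 333047085/5176 ≈ 64345.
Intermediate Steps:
K(E) = 1/(-29 + E)
((-5 + 10)*(-17))*(-757 + 1/((338 - 1*171) + K(-2))) = ((-5 + 10)*(-17))*(-757 + 1/((338 - 1*171) + 1/(-29 - 2))) = (5*(-17))*(-757 + 1/((338 - 171) + 1/(-31))) = -85*(-757 + 1/(167 - 1/31)) = -85*(-757 + 1/(5176/31)) = -85*(-757 + 31/5176) = -85*(-3918201/5176) = 333047085/5176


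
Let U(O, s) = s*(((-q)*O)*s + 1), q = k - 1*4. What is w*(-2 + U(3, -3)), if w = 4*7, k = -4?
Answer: 5908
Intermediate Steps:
q = -8 (q = -4 - 1*4 = -4 - 4 = -8)
U(O, s) = s*(1 + 8*O*s) (U(O, s) = s*(((-1*(-8))*O)*s + 1) = s*((8*O)*s + 1) = s*(8*O*s + 1) = s*(1 + 8*O*s))
w = 28
w*(-2 + U(3, -3)) = 28*(-2 - 3*(1 + 8*3*(-3))) = 28*(-2 - 3*(1 - 72)) = 28*(-2 - 3*(-71)) = 28*(-2 + 213) = 28*211 = 5908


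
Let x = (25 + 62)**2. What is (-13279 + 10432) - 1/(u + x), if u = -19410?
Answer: -33711326/11841 ≈ -2847.0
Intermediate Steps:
x = 7569 (x = 87**2 = 7569)
(-13279 + 10432) - 1/(u + x) = (-13279 + 10432) - 1/(-19410 + 7569) = -2847 - 1/(-11841) = -2847 - 1*(-1/11841) = -2847 + 1/11841 = -33711326/11841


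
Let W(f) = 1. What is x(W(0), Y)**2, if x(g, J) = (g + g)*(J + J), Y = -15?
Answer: 3600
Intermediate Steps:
x(g, J) = 4*J*g (x(g, J) = (2*g)*(2*J) = 4*J*g)
x(W(0), Y)**2 = (4*(-15)*1)**2 = (-60)**2 = 3600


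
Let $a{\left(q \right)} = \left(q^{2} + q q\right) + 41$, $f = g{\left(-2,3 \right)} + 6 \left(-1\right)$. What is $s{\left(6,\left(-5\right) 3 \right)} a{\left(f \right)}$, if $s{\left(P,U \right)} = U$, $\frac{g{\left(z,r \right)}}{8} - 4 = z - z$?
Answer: $-20895$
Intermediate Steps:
$g{\left(z,r \right)} = 32$ ($g{\left(z,r \right)} = 32 + 8 \left(z - z\right) = 32 + 8 \cdot 0 = 32 + 0 = 32$)
$f = 26$ ($f = 32 + 6 \left(-1\right) = 32 - 6 = 26$)
$a{\left(q \right)} = 41 + 2 q^{2}$ ($a{\left(q \right)} = \left(q^{2} + q^{2}\right) + 41 = 2 q^{2} + 41 = 41 + 2 q^{2}$)
$s{\left(6,\left(-5\right) 3 \right)} a{\left(f \right)} = \left(-5\right) 3 \left(41 + 2 \cdot 26^{2}\right) = - 15 \left(41 + 2 \cdot 676\right) = - 15 \left(41 + 1352\right) = \left(-15\right) 1393 = -20895$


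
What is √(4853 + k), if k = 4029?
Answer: √8882 ≈ 94.244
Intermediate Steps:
√(4853 + k) = √(4853 + 4029) = √8882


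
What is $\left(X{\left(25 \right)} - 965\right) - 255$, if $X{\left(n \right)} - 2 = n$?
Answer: $-1193$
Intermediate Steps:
$X{\left(n \right)} = 2 + n$
$\left(X{\left(25 \right)} - 965\right) - 255 = \left(\left(2 + 25\right) - 965\right) - 255 = \left(27 - 965\right) - 255 = -938 - 255 = -1193$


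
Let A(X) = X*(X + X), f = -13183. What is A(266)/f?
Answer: -141512/13183 ≈ -10.734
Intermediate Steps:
A(X) = 2*X² (A(X) = X*(2*X) = 2*X²)
A(266)/f = (2*266²)/(-13183) = (2*70756)*(-1/13183) = 141512*(-1/13183) = -141512/13183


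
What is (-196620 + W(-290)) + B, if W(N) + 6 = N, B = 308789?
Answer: 111873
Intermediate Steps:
W(N) = -6 + N
(-196620 + W(-290)) + B = (-196620 + (-6 - 290)) + 308789 = (-196620 - 296) + 308789 = -196916 + 308789 = 111873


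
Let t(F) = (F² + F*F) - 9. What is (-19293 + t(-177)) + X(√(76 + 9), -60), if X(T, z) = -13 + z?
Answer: 43283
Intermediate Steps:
t(F) = -9 + 2*F² (t(F) = (F² + F²) - 9 = 2*F² - 9 = -9 + 2*F²)
(-19293 + t(-177)) + X(√(76 + 9), -60) = (-19293 + (-9 + 2*(-177)²)) + (-13 - 60) = (-19293 + (-9 + 2*31329)) - 73 = (-19293 + (-9 + 62658)) - 73 = (-19293 + 62649) - 73 = 43356 - 73 = 43283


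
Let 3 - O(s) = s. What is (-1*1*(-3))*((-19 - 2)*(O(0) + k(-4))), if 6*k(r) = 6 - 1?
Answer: -483/2 ≈ -241.50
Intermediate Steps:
O(s) = 3 - s
k(r) = 5/6 (k(r) = (6 - 1)/6 = (1/6)*5 = 5/6)
(-1*1*(-3))*((-19 - 2)*(O(0) + k(-4))) = (-1*1*(-3))*((-19 - 2)*((3 - 1*0) + 5/6)) = (-1*(-3))*(-21*((3 + 0) + 5/6)) = 3*(-21*(3 + 5/6)) = 3*(-21*23/6) = 3*(-161/2) = -483/2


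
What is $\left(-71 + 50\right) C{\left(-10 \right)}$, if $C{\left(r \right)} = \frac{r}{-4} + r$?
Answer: $\frac{315}{2} \approx 157.5$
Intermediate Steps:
$C{\left(r \right)} = \frac{3 r}{4}$ ($C{\left(r \right)} = r \left(- \frac{1}{4}\right) + r = - \frac{r}{4} + r = \frac{3 r}{4}$)
$\left(-71 + 50\right) C{\left(-10 \right)} = \left(-71 + 50\right) \frac{3}{4} \left(-10\right) = \left(-21\right) \left(- \frac{15}{2}\right) = \frac{315}{2}$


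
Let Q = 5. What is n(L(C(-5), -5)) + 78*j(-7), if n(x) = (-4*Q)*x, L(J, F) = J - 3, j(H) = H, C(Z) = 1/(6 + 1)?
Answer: -3422/7 ≈ -488.86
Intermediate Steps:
C(Z) = ⅐ (C(Z) = 1/7 = ⅐)
L(J, F) = -3 + J
n(x) = -20*x (n(x) = (-4*5)*x = -20*x)
n(L(C(-5), -5)) + 78*j(-7) = -20*(-3 + ⅐) + 78*(-7) = -20*(-20/7) - 546 = 400/7 - 546 = -3422/7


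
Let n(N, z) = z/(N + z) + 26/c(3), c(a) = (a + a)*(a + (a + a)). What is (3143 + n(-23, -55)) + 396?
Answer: 2485211/702 ≈ 3540.2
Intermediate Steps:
c(a) = 6*a² (c(a) = (2*a)*(a + 2*a) = (2*a)*(3*a) = 6*a²)
n(N, z) = 13/27 + z/(N + z) (n(N, z) = z/(N + z) + 26/((6*3²)) = z/(N + z) + 26/((6*9)) = z/(N + z) + 26/54 = z/(N + z) + 26*(1/54) = z/(N + z) + 13/27 = 13/27 + z/(N + z))
(3143 + n(-23, -55)) + 396 = (3143 + (13*(-23) + 40*(-55))/(27*(-23 - 55))) + 396 = (3143 + (1/27)*(-299 - 2200)/(-78)) + 396 = (3143 + (1/27)*(-1/78)*(-2499)) + 396 = (3143 + 833/702) + 396 = 2207219/702 + 396 = 2485211/702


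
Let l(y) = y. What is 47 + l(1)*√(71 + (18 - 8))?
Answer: 56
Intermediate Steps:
47 + l(1)*√(71 + (18 - 8)) = 47 + 1*√(71 + (18 - 8)) = 47 + 1*√(71 + 10) = 47 + 1*√81 = 47 + 1*9 = 47 + 9 = 56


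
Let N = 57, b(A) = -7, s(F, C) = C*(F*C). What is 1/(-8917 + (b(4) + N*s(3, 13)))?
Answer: 1/19975 ≈ 5.0063e-5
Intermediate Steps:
s(F, C) = F*C² (s(F, C) = C*(C*F) = F*C²)
1/(-8917 + (b(4) + N*s(3, 13))) = 1/(-8917 + (-7 + 57*(3*13²))) = 1/(-8917 + (-7 + 57*(3*169))) = 1/(-8917 + (-7 + 57*507)) = 1/(-8917 + (-7 + 28899)) = 1/(-8917 + 28892) = 1/19975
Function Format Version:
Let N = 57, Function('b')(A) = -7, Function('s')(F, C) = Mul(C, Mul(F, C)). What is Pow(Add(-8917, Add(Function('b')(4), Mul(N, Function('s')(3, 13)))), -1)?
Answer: Rational(1, 19975) ≈ 5.0063e-5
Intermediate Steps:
Function('s')(F, C) = Mul(F, Pow(C, 2)) (Function('s')(F, C) = Mul(C, Mul(C, F)) = Mul(F, Pow(C, 2)))
Pow(Add(-8917, Add(Function('b')(4), Mul(N, Function('s')(3, 13)))), -1) = Pow(Add(-8917, Add(-7, Mul(57, Mul(3, Pow(13, 2))))), -1) = Pow(Add(-8917, Add(-7, Mul(57, Mul(3, 169)))), -1) = Pow(Add(-8917, Add(-7, Mul(57, 507))), -1) = Pow(Add(-8917, Add(-7, 28899)), -1) = Pow(Add(-8917, 28892), -1) = Pow(19975, -1) = Rational(1, 19975)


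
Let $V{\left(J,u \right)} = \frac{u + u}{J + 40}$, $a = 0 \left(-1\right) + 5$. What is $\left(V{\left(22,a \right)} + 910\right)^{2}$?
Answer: $\frac{796086225}{961} \approx 8.2839 \cdot 10^{5}$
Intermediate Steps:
$a = 5$ ($a = 0 + 5 = 5$)
$V{\left(J,u \right)} = \frac{2 u}{40 + J}$
$\left(V{\left(22,a \right)} + 910\right)^{2} = \left(2 \cdot 5 \frac{1}{40 + 22} + 910\right)^{2} = \left(2 \cdot 5 \cdot \frac{1}{62} + 910\right)^{2} = \left(\frac{5}{31} + 910\right)^{2} = \left(\frac{28215}{31}\right)^{2} = \frac{796086225}{961}$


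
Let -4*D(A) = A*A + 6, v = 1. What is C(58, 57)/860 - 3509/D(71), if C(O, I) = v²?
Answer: 12076007/4340420 ≈ 2.7822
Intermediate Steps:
D(A) = -3/2 - A²/4 (D(A) = -(A*A + 6)/4 = -(A² + 6)/4 = -(6 + A²)/4 = -3/2 - A²/4)
C(O, I) = 1 (C(O, I) = 1² = 1)
C(58, 57)/860 - 3509/D(71) = 1/860 - 3509/(-3/2 - ¼*71²) = 1*(1/860) - 3509/(-3/2 - ¼*5041) = 1/860 - 3509/(-3/2 - 5041/4) = 1/860 - 3509/(-5047/4) = 1/860 - 3509*(-4/5047) = 1/860 + 14036/5047 = 12076007/4340420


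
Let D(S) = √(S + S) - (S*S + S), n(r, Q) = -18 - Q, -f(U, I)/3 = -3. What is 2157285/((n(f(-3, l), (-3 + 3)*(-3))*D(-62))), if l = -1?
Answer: 43864795/1384224 + 719095*I*√31/42910944 ≈ 31.689 + 0.093304*I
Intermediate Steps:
f(U, I) = 9 (f(U, I) = -3*(-3) = 9)
D(S) = -S - S² + √2*√S (D(S) = √(2*S) - (S² + S) = √2*√S - (S + S²) = √2*√S + (-S - S²) = -S - S² + √2*√S)
2157285/((n(f(-3, l), (-3 + 3)*(-3))*D(-62))) = 2157285/(((-18 - (-3 + 3)*(-3))*(-1*(-62) - 1*(-62)² + √2*√(-62)))) = 2157285/(((-18 - 0*(-3))*(62 - 1*3844 + √2*(I*√62)))) = 2157285/(((-18 - 1*0)*(62 - 3844 + 2*I*√31))) = 2157285/(((-18 + 0)*(-3782 + 2*I*√31))) = 2157285/((-18*(-3782 + 2*I*√31))) = 2157285/(68076 - 36*I*√31)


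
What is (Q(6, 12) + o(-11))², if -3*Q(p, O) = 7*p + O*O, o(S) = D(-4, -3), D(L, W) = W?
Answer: 4225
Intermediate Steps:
o(S) = -3
Q(p, O) = -7*p/3 - O²/3 (Q(p, O) = -(7*p + O*O)/3 = -(7*p + O²)/3 = -(O² + 7*p)/3 = -7*p/3 - O²/3)
(Q(6, 12) + o(-11))² = ((-7/3*6 - ⅓*12²) - 3)² = ((-14 - ⅓*144) - 3)² = ((-14 - 48) - 3)² = (-62 - 3)² = (-65)² = 4225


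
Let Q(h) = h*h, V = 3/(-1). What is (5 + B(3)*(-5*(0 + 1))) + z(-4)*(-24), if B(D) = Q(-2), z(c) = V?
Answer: 57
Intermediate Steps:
V = -3 (V = 3*(-1) = -3)
z(c) = -3
Q(h) = h²
B(D) = 4 (B(D) = (-2)² = 4)
(5 + B(3)*(-5*(0 + 1))) + z(-4)*(-24) = (5 + 4*(-5*(0 + 1))) - 3*(-24) = (5 + 4*(-5*1)) + 72 = (5 + 4*(-5)) + 72 = (5 - 20) + 72 = -15 + 72 = 57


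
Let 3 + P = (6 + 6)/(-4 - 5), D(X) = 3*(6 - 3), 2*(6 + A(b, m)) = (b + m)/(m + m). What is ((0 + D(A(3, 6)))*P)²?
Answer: 1521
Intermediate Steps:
A(b, m) = -6 + (b + m)/(4*m) (A(b, m) = -6 + ((b + m)/(m + m))/2 = -6 + ((b + m)/((2*m)))/2 = -6 + ((b + m)*(1/(2*m)))/2 = -6 + ((b + m)/(2*m))/2 = -6 + (b + m)/(4*m))
D(X) = 9 (D(X) = 3*3 = 9)
P = -13/3 (P = -3 + (6 + 6)/(-4 - 5) = -3 + 12/(-9) = -3 + 12*(-⅑) = -3 - 4/3 = -13/3 ≈ -4.3333)
((0 + D(A(3, 6)))*P)² = ((0 + 9)*(-13/3))² = (9*(-13/3))² = (-39)² = 1521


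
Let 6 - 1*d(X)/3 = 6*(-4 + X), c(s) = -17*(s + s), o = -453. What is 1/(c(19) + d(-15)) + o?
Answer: -129559/286 ≈ -453.00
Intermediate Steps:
c(s) = -34*s
d(X) = 90 - 18*X (d(X) = 18 - 18*(-4 + X) = 18 - 3*(-24 + 6*X) = 18 + (72 - 18*X) = 90 - 18*X)
1/(c(19) + d(-15)) + o = 1/(-34*19 + (90 - 18*(-15))) - 453 = 1/(-646 + (90 + 270)) - 453 = 1/(-646 + 360) - 453 = 1/(-286) - 453 = -1/286 - 453 = -129559/286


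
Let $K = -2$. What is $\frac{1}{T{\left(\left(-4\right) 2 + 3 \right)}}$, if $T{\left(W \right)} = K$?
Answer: $- \frac{1}{2} \approx -0.5$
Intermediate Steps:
$T{\left(W \right)} = -2$
$\frac{1}{T{\left(\left(-4\right) 2 + 3 \right)}} = \frac{1}{-2} = - \frac{1}{2}$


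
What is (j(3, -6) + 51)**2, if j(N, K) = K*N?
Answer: 1089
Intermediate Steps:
(j(3, -6) + 51)**2 = (-6*3 + 51)**2 = (-18 + 51)**2 = 33**2 = 1089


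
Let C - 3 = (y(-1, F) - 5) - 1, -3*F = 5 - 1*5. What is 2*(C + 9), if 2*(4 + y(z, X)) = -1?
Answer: 3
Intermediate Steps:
F = 0 (F = -(5 - 1*5)/3 = -(5 - 5)/3 = -⅓*0 = 0)
y(z, X) = -9/2 (y(z, X) = -4 + (½)*(-1) = -4 - ½ = -9/2)
C = -15/2 (C = 3 + ((-9/2 - 5) - 1) = 3 + (-19/2 - 1) = 3 - 21/2 = -15/2 ≈ -7.5000)
2*(C + 9) = 2*(-15/2 + 9) = 2*(3/2) = 3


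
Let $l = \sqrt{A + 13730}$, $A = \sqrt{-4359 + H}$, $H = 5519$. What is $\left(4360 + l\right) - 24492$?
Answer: $-20132 + \sqrt{13730 + 2 \sqrt{290}} \approx -20015.0$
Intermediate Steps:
$A = 2 \sqrt{290}$ ($A = \sqrt{-4359 + 5519} = \sqrt{1160} = 2 \sqrt{290} \approx 34.059$)
$l = \sqrt{13730 + 2 \sqrt{290}}$ ($l = \sqrt{2 \sqrt{290} + 13730} = \sqrt{13730 + 2 \sqrt{290}} \approx 117.32$)
$\left(4360 + l\right) - 24492 = \left(4360 + \sqrt{13730 + 2 \sqrt{290}}\right) - 24492 = -20132 + \sqrt{13730 + 2 \sqrt{290}}$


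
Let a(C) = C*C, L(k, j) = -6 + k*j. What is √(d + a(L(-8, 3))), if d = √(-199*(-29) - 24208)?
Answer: √(900 + I*√18437) ≈ 30.085 + 2.2567*I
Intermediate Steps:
L(k, j) = -6 + j*k
d = I*√18437 (d = √(5771 - 24208) = √(-18437) = I*√18437 ≈ 135.78*I)
a(C) = C²
√(d + a(L(-8, 3))) = √(I*√18437 + (-6 + 3*(-8))²) = √(I*√18437 + (-6 - 24)²) = √(I*√18437 + (-30)²) = √(I*√18437 + 900) = √(900 + I*√18437)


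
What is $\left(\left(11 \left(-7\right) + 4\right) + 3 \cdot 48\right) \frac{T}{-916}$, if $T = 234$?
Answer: $- \frac{8307}{458} \approx -18.138$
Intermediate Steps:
$\left(\left(11 \left(-7\right) + 4\right) + 3 \cdot 48\right) \frac{T}{-916} = \left(\left(11 \left(-7\right) + 4\right) + 3 \cdot 48\right) \frac{234}{-916} = \left(\left(-77 + 4\right) + 144\right) 234 \left(- \frac{1}{916}\right) = \left(-73 + 144\right) \left(- \frac{117}{458}\right) = 71 \left(- \frac{117}{458}\right) = - \frac{8307}{458}$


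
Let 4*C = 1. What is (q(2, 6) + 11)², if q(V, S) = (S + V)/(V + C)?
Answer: 17161/81 ≈ 211.86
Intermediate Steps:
C = ¼ (C = (¼)*1 = ¼ ≈ 0.25000)
q(V, S) = (S + V)/(¼ + V) (q(V, S) = (S + V)/(V + ¼) = (S + V)/(¼ + V))
(q(2, 6) + 11)² = (4*(6 + 2)/(1 + 4*2) + 11)² = (4*8/(1 + 8) + 11)² = (4*8/9 + 11)² = (4*(⅑)*8 + 11)² = (32/9 + 11)² = (131/9)² = 17161/81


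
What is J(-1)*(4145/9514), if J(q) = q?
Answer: -4145/9514 ≈ -0.43567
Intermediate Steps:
J(-1)*(4145/9514) = -4145/9514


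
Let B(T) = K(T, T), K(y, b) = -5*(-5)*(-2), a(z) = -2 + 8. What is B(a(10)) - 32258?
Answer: -32308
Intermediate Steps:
a(z) = 6
K(y, b) = -50 (K(y, b) = 25*(-2) = -50)
B(T) = -50
B(a(10)) - 32258 = -50 - 32258 = -32308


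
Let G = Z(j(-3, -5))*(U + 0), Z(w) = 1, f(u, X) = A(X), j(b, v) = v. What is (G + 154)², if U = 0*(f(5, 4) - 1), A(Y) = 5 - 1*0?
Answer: 23716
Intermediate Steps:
A(Y) = 5 (A(Y) = 5 + 0 = 5)
f(u, X) = 5
U = 0 (U = 0*(5 - 1) = 0*4 = 0)
G = 0 (G = 1*(0 + 0) = 1*0 = 0)
(G + 154)² = (0 + 154)² = 154² = 23716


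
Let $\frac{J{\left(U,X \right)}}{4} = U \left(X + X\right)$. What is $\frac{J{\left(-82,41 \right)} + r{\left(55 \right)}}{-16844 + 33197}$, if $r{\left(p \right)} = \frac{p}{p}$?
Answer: $- \frac{8965}{5451} \approx -1.6447$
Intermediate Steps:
$r{\left(p \right)} = 1$
$J{\left(U,X \right)} = 8 U X$ ($J{\left(U,X \right)} = 4 U \left(X + X\right) = 4 U 2 X = 4 \cdot 2 U X = 8 U X$)
$\frac{J{\left(-82,41 \right)} + r{\left(55 \right)}}{-16844 + 33197} = \frac{8 \left(-82\right) 41 + 1}{-16844 + 33197} = \frac{-26896 + 1}{16353} = \left(-26895\right) \frac{1}{16353} = - \frac{8965}{5451}$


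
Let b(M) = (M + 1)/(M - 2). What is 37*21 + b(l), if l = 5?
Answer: 779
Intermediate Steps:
b(M) = (1 + M)/(-2 + M)
37*21 + b(l) = 37*21 + (1 + 5)/(-2 + 5) = 777 + 6/3 = 777 + (⅓)*6 = 777 + 2 = 779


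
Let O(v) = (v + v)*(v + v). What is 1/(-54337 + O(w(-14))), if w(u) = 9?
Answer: -1/54013 ≈ -1.8514e-5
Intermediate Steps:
O(v) = 4*v² (O(v) = (2*v)*(2*v) = 4*v²)
1/(-54337 + O(w(-14))) = 1/(-54337 + 4*9²) = 1/(-54337 + 4*81) = 1/(-54337 + 324) = 1/(-54013) = -1/54013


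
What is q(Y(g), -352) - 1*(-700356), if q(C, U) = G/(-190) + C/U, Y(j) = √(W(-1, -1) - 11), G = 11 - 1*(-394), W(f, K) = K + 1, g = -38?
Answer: 26613447/38 - I*√11/352 ≈ 7.0035e+5 - 0.0094222*I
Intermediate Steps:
W(f, K) = 1 + K
G = 405 (G = 11 + 394 = 405)
Y(j) = I*√11 (Y(j) = √((1 - 1) - 11) = √(0 - 11) = √(-11) = I*√11)
q(C, U) = -81/38 + C/U (q(C, U) = 405/(-190) + C/U = 405*(-1/190) + C/U = -81/38 + C/U)
q(Y(g), -352) - 1*(-700356) = (-81/38 + (I*√11)/(-352)) - 1*(-700356) = (-81/38 + (I*√11)*(-1/352)) + 700356 = (-81/38 - I*√11/352) + 700356 = 26613447/38 - I*√11/352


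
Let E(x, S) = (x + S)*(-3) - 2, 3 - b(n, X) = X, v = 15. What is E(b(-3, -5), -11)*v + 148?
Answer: 253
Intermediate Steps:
b(n, X) = 3 - X
E(x, S) = -2 - 3*S - 3*x (E(x, S) = (S + x)*(-3) - 2 = (-3*S - 3*x) - 2 = -2 - 3*S - 3*x)
E(b(-3, -5), -11)*v + 148 = (-2 - 3*(-11) - 3*(3 - 1*(-5)))*15 + 148 = (-2 + 33 - 3*(3 + 5))*15 + 148 = (-2 + 33 - 3*8)*15 + 148 = (-2 + 33 - 24)*15 + 148 = 7*15 + 148 = 105 + 148 = 253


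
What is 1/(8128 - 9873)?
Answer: -1/1745 ≈ -0.00057307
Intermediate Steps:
1/(8128 - 9873) = 1/(-1745) = -1/1745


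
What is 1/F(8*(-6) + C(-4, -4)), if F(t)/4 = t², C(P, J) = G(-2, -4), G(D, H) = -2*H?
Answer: 1/6400 ≈ 0.00015625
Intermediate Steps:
C(P, J) = 8 (C(P, J) = -2*(-4) = 8)
F(t) = 4*t²
1/F(8*(-6) + C(-4, -4)) = 1/(4*(8*(-6) + 8)²) = 1/(4*(-48 + 8)²) = 1/(4*(-40)²) = 1/(4*1600) = 1/6400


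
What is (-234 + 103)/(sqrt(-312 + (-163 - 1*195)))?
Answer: 131*I*sqrt(670)/670 ≈ 5.061*I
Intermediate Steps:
(-234 + 103)/(sqrt(-312 + (-163 - 1*195))) = -131/sqrt(-312 + (-163 - 195)) = -131/sqrt(-312 - 358) = -131*(-I*sqrt(670)/670) = -(-131)*I*sqrt(670)/670 = 131*I*sqrt(670)/670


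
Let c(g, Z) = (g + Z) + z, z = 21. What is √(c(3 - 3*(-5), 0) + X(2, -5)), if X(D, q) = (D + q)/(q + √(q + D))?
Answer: √3*√((66 - 13*I*√3)/(5 - I*√3)) ≈ 6.2878 + 0.014757*I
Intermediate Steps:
X(D, q) = (D + q)/(q + √(D + q))
c(g, Z) = 21 + Z + g (c(g, Z) = (g + Z) + 21 = (Z + g) + 21 = 21 + Z + g)
√(c(3 - 3*(-5), 0) + X(2, -5)) = √((21 + 0 + (3 - 3*(-5))) + (2 - 5)/(-5 + √(2 - 5))) = √((21 + 0 + (3 + 15)) - 3/(-5 + √(-3))) = √((21 + 0 + 18) - 3/(-5 + I*√3)) = √(39 - 3/(-5 + I*√3))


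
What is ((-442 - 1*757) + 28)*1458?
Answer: -1707318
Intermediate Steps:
((-442 - 1*757) + 28)*1458 = ((-442 - 757) + 28)*1458 = (-1199 + 28)*1458 = -1171*1458 = -1707318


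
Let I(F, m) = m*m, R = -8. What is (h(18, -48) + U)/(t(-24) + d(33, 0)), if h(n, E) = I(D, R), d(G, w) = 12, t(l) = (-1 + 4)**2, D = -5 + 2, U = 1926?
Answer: 1990/21 ≈ 94.762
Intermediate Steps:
D = -3
t(l) = 9 (t(l) = 3**2 = 9)
I(F, m) = m**2
h(n, E) = 64 (h(n, E) = (-8)**2 = 64)
(h(18, -48) + U)/(t(-24) + d(33, 0)) = (64 + 1926)/(9 + 12) = 1990/21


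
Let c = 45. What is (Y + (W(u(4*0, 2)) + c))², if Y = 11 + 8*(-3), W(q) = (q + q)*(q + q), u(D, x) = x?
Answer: 2304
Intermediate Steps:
W(q) = 4*q² (W(q) = (2*q)*(2*q) = 4*q²)
Y = -13 (Y = 11 - 24 = -13)
(Y + (W(u(4*0, 2)) + c))² = (-13 + (4*2² + 45))² = (-13 + (4*4 + 45))² = (-13 + (16 + 45))² = (-13 + 61)² = 48² = 2304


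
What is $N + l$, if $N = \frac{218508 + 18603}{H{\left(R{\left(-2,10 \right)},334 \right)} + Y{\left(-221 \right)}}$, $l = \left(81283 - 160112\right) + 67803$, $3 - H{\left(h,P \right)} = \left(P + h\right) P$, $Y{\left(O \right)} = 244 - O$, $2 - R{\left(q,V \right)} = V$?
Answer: $- \frac{170804561}{15488} \approx -11028.0$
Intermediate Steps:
$R{\left(q,V \right)} = 2 - V$
$H{\left(h,P \right)} = 3 - P \left(P + h\right)$ ($H{\left(h,P \right)} = 3 - \left(P + h\right) P = 3 - P \left(P + h\right)$)
$l = -11026$ ($l = -78829 + 67803 = -11026$)
$N = - \frac{33873}{15488}$ ($N = \frac{218508 + 18603}{\left(3 - 334^{2} - 334 \left(2 - 10\right)\right) + \left(244 - -221\right)} = \frac{237111}{\left(3 - 111556 - 334 \left(2 - 10\right)\right) + \left(244 + 221\right)} = \frac{237111}{\left(3 - 111556 - 334 \left(-8\right)\right) + 465} = \frac{237111}{\left(3 - 111556 + 2672\right) + 465} = \frac{237111}{-108881 + 465} = \frac{237111}{-108416} = 237111 \left(- \frac{1}{108416}\right) = - \frac{33873}{15488} \approx -2.187$)
$N + l = - \frac{33873}{15488} - 11026 = - \frac{170804561}{15488}$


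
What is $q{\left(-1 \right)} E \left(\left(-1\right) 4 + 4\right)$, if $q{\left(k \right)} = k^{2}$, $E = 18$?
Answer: $0$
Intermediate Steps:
$q{\left(-1 \right)} E \left(\left(-1\right) 4 + 4\right) = \left(-1\right)^{2} \cdot 18 \left(\left(-1\right) 4 + 4\right) = 1 \cdot 18 \left(-4 + 4\right) = 18 \cdot 0 = 0$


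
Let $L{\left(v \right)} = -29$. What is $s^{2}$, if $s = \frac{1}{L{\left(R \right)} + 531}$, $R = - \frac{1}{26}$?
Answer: $\frac{1}{252004} \approx 3.9682 \cdot 10^{-6}$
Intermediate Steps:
$R = - \frac{1}{26}$ ($R = \left(-1\right) \frac{1}{26} = - \frac{1}{26} \approx -0.038462$)
$s = \frac{1}{502}$ ($s = \frac{1}{-29 + 531} = \frac{1}{502} \approx 0.001992$)
$s^{2} = \left(\frac{1}{502}\right)^{2} = \frac{1}{252004}$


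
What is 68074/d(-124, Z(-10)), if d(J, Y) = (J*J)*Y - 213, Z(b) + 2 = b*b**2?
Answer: -68074/15406965 ≈ -0.0044184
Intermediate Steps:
Z(b) = -2 + b**3 (Z(b) = -2 + b*b**2 = -2 + b**3)
d(J, Y) = -213 + Y*J**2 (d(J, Y) = J**2*Y - 213 = Y*J**2 - 213 = -213 + Y*J**2)
68074/d(-124, Z(-10)) = 68074/(-213 + (-2 + (-10)**3)*(-124)**2) = 68074/(-213 + (-2 - 1000)*15376) = 68074/(-213 - 1002*15376) = 68074/(-213 - 15406752) = 68074/(-15406965) = 68074*(-1/15406965) = -68074/15406965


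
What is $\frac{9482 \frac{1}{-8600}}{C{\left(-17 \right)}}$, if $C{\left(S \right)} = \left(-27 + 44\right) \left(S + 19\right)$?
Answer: $- \frac{4741}{146200} \approx -0.032428$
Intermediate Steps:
$C{\left(S \right)} = 323 + 17 S$ ($C{\left(S \right)} = 17 \left(19 + S\right) = 323 + 17 S$)
$\frac{9482 \frac{1}{-8600}}{C{\left(-17 \right)}} = \frac{9482 \frac{1}{-8600}}{323 + 17 \left(-17\right)} = \frac{9482 \left(- \frac{1}{8600}\right)}{323 - 289} = - \frac{4741}{4300 \cdot 34} = \left(- \frac{4741}{4300}\right) \frac{1}{34} = - \frac{4741}{146200}$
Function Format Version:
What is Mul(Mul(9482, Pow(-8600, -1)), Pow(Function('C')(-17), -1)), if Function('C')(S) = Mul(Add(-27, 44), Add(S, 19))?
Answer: Rational(-4741, 146200) ≈ -0.032428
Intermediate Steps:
Function('C')(S) = Add(323, Mul(17, S)) (Function('C')(S) = Mul(17, Add(19, S)) = Add(323, Mul(17, S)))
Mul(Mul(9482, Pow(-8600, -1)), Pow(Function('C')(-17), -1)) = Mul(Mul(9482, Pow(-8600, -1)), Pow(Add(323, Mul(17, -17)), -1)) = Mul(Mul(9482, Rational(-1, 8600)), Pow(Add(323, -289), -1)) = Mul(Rational(-4741, 4300), Pow(34, -1)) = Mul(Rational(-4741, 4300), Rational(1, 34)) = Rational(-4741, 146200)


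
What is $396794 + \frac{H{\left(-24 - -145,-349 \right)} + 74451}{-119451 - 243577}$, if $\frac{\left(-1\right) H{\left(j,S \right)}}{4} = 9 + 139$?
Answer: $\frac{144047258373}{363028} \approx 3.9679 \cdot 10^{5}$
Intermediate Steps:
$H{\left(j,S \right)} = -592$ ($H{\left(j,S \right)} = - 4 \left(9 + 139\right) = \left(-4\right) 148 = -592$)
$396794 + \frac{H{\left(-24 - -145,-349 \right)} + 74451}{-119451 - 243577} = 396794 + \frac{-592 + 74451}{-119451 - 243577} = 396794 + \frac{73859}{-363028} = 396794 + 73859 \left(- \frac{1}{363028}\right) = 396794 - \frac{73859}{363028} = \frac{144047258373}{363028}$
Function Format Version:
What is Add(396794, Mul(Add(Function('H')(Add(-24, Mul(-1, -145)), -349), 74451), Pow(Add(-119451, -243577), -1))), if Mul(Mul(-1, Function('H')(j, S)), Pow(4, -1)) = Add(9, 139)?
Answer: Rational(144047258373, 363028) ≈ 3.9679e+5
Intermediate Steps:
Function('H')(j, S) = -592 (Function('H')(j, S) = Mul(-4, Add(9, 139)) = Mul(-4, 148) = -592)
Add(396794, Mul(Add(Function('H')(Add(-24, Mul(-1, -145)), -349), 74451), Pow(Add(-119451, -243577), -1))) = Add(396794, Mul(Add(-592, 74451), Pow(Add(-119451, -243577), -1))) = Add(396794, Mul(73859, Pow(-363028, -1))) = Add(396794, Mul(73859, Rational(-1, 363028))) = Add(396794, Rational(-73859, 363028)) = Rational(144047258373, 363028)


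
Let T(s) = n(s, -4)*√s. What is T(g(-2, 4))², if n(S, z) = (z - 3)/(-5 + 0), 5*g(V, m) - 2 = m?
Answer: 294/125 ≈ 2.3520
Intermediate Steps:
g(V, m) = ⅖ + m/5
n(S, z) = ⅗ - z/5 (n(S, z) = (-3 + z)/(-5) = (-3 + z)*(-⅕) = ⅗ - z/5)
T(s) = 7*√s/5 (T(s) = (⅗ - ⅕*(-4))*√s = (⅗ + ⅘)*√s = 7*√s/5)
T(g(-2, 4))² = (7*√(⅖ + (⅕)*4)/5)² = (7*√(⅖ + ⅘)/5)² = (7*√(6/5)/5)² = (7*(√30/5)/5)² = (7*√30/25)² = 294/125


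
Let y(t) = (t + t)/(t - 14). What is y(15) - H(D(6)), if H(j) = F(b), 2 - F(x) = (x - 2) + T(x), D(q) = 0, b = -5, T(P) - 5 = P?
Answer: 21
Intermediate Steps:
T(P) = 5 + P
F(x) = -1 - 2*x (F(x) = 2 - ((x - 2) + (5 + x)) = 2 - ((-2 + x) + (5 + x)) = 2 - (3 + 2*x) = 2 + (-3 - 2*x) = -1 - 2*x)
y(t) = 2*t/(-14 + t) (y(t) = (2*t)/(-14 + t) = 2*t/(-14 + t))
H(j) = 9 (H(j) = -1 - 2*(-5) = -1 + 10 = 9)
y(15) - H(D(6)) = 2*15/(-14 + 15) - 1*9 = 2*15/1 - 9 = 2*15*1 - 9 = 30 - 9 = 21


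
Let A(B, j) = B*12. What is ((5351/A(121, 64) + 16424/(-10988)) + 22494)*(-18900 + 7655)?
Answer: -1009005927009145/3988644 ≈ -2.5297e+8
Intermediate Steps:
A(B, j) = 12*B
((5351/A(121, 64) + 16424/(-10988)) + 22494)*(-18900 + 7655) = ((5351/((12*121)) + 16424/(-10988)) + 22494)*(-18900 + 7655) = ((5351/1452 + 16424*(-1/10988)) + 22494)*(-11245) = ((5351*(1/1452) - 4106/2747) + 22494)*(-11245) = ((5351/1452 - 4106/2747) + 22494)*(-11245) = (8737285/3988644 + 22494)*(-11245) = (89729295421/3988644)*(-11245) = -1009005927009145/3988644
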